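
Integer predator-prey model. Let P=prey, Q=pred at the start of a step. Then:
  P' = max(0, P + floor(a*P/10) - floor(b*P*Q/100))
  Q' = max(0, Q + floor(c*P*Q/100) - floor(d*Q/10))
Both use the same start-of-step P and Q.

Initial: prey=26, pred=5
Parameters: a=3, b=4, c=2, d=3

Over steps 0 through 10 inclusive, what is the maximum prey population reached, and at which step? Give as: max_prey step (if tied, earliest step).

Step 1: prey: 26+7-5=28; pred: 5+2-1=6
Step 2: prey: 28+8-6=30; pred: 6+3-1=8
Step 3: prey: 30+9-9=30; pred: 8+4-2=10
Step 4: prey: 30+9-12=27; pred: 10+6-3=13
Step 5: prey: 27+8-14=21; pred: 13+7-3=17
Step 6: prey: 21+6-14=13; pred: 17+7-5=19
Step 7: prey: 13+3-9=7; pred: 19+4-5=18
Step 8: prey: 7+2-5=4; pred: 18+2-5=15
Step 9: prey: 4+1-2=3; pred: 15+1-4=12
Step 10: prey: 3+0-1=2; pred: 12+0-3=9
Max prey = 30 at step 2

Answer: 30 2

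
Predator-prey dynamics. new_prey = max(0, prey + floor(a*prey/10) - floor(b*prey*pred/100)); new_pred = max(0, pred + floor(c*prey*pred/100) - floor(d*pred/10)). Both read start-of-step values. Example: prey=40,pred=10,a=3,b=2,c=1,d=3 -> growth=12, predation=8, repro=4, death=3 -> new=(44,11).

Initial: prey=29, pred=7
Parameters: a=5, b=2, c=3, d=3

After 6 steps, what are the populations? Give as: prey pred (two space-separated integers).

Answer: 0 125

Derivation:
Step 1: prey: 29+14-4=39; pred: 7+6-2=11
Step 2: prey: 39+19-8=50; pred: 11+12-3=20
Step 3: prey: 50+25-20=55; pred: 20+30-6=44
Step 4: prey: 55+27-48=34; pred: 44+72-13=103
Step 5: prey: 34+17-70=0; pred: 103+105-30=178
Step 6: prey: 0+0-0=0; pred: 178+0-53=125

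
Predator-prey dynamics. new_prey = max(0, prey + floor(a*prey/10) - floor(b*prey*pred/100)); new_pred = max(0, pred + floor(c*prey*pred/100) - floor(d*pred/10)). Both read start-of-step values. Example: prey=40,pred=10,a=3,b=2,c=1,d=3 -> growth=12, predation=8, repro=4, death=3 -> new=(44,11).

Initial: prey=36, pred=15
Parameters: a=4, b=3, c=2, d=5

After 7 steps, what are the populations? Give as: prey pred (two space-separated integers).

Answer: 11 9

Derivation:
Step 1: prey: 36+14-16=34; pred: 15+10-7=18
Step 2: prey: 34+13-18=29; pred: 18+12-9=21
Step 3: prey: 29+11-18=22; pred: 21+12-10=23
Step 4: prey: 22+8-15=15; pred: 23+10-11=22
Step 5: prey: 15+6-9=12; pred: 22+6-11=17
Step 6: prey: 12+4-6=10; pred: 17+4-8=13
Step 7: prey: 10+4-3=11; pred: 13+2-6=9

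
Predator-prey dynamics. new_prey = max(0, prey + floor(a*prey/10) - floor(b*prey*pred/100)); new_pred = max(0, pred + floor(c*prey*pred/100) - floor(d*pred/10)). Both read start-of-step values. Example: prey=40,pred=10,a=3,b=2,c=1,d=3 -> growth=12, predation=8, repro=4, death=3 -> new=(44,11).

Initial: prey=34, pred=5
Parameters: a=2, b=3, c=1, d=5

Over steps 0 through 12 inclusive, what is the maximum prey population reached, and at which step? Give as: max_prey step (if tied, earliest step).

Answer: 90 11

Derivation:
Step 1: prey: 34+6-5=35; pred: 5+1-2=4
Step 2: prey: 35+7-4=38; pred: 4+1-2=3
Step 3: prey: 38+7-3=42; pred: 3+1-1=3
Step 4: prey: 42+8-3=47; pred: 3+1-1=3
Step 5: prey: 47+9-4=52; pred: 3+1-1=3
Step 6: prey: 52+10-4=58; pred: 3+1-1=3
Step 7: prey: 58+11-5=64; pred: 3+1-1=3
Step 8: prey: 64+12-5=71; pred: 3+1-1=3
Step 9: prey: 71+14-6=79; pred: 3+2-1=4
Step 10: prey: 79+15-9=85; pred: 4+3-2=5
Step 11: prey: 85+17-12=90; pred: 5+4-2=7
Step 12: prey: 90+18-18=90; pred: 7+6-3=10
Max prey = 90 at step 11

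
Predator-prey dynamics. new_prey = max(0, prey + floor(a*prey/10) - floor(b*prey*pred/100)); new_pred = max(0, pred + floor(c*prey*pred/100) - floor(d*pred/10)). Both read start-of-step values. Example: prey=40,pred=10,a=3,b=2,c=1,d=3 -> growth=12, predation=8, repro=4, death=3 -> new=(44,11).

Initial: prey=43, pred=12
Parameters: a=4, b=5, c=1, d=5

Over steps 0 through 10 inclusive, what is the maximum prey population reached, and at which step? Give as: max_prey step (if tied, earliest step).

Answer: 99 10

Derivation:
Step 1: prey: 43+17-25=35; pred: 12+5-6=11
Step 2: prey: 35+14-19=30; pred: 11+3-5=9
Step 3: prey: 30+12-13=29; pred: 9+2-4=7
Step 4: prey: 29+11-10=30; pred: 7+2-3=6
Step 5: prey: 30+12-9=33; pred: 6+1-3=4
Step 6: prey: 33+13-6=40; pred: 4+1-2=3
Step 7: prey: 40+16-6=50; pred: 3+1-1=3
Step 8: prey: 50+20-7=63; pred: 3+1-1=3
Step 9: prey: 63+25-9=79; pred: 3+1-1=3
Step 10: prey: 79+31-11=99; pred: 3+2-1=4
Max prey = 99 at step 10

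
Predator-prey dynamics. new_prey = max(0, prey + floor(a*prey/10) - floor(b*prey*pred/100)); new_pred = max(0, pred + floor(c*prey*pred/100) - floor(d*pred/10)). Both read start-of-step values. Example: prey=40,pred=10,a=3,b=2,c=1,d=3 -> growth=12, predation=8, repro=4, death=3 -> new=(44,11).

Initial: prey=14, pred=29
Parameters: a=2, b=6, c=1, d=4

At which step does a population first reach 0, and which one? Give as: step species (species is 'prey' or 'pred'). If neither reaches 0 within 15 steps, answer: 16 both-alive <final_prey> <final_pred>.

Step 1: prey: 14+2-24=0; pred: 29+4-11=22
First extinction: prey at step 1

Answer: 1 prey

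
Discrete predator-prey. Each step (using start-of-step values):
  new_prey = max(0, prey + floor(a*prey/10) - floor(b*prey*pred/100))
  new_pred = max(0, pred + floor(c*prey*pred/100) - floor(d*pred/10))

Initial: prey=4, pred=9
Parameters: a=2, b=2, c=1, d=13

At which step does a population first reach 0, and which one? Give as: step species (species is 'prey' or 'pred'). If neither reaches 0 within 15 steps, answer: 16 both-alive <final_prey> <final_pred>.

Step 1: prey: 4+0-0=4; pred: 9+0-11=0
First extinction: pred at step 1

Answer: 1 pred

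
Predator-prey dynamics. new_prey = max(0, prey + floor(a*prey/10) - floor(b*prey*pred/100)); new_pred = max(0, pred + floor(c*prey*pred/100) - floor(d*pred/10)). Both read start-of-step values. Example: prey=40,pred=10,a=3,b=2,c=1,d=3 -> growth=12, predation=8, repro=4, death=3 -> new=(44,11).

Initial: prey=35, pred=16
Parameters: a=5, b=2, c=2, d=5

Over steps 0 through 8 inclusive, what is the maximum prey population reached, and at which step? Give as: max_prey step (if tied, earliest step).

Answer: 46 2

Derivation:
Step 1: prey: 35+17-11=41; pred: 16+11-8=19
Step 2: prey: 41+20-15=46; pred: 19+15-9=25
Step 3: prey: 46+23-23=46; pred: 25+23-12=36
Step 4: prey: 46+23-33=36; pred: 36+33-18=51
Step 5: prey: 36+18-36=18; pred: 51+36-25=62
Step 6: prey: 18+9-22=5; pred: 62+22-31=53
Step 7: prey: 5+2-5=2; pred: 53+5-26=32
Step 8: prey: 2+1-1=2; pred: 32+1-16=17
Max prey = 46 at step 2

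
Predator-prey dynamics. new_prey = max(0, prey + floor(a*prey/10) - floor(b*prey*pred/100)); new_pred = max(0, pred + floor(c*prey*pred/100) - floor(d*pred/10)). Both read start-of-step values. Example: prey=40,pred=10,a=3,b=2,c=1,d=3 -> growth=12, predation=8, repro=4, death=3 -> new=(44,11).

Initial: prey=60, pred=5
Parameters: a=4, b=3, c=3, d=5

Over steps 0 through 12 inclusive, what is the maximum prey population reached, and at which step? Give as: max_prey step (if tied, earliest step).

Step 1: prey: 60+24-9=75; pred: 5+9-2=12
Step 2: prey: 75+30-27=78; pred: 12+27-6=33
Step 3: prey: 78+31-77=32; pred: 33+77-16=94
Step 4: prey: 32+12-90=0; pred: 94+90-47=137
Step 5: prey: 0+0-0=0; pred: 137+0-68=69
Step 6: prey: 0+0-0=0; pred: 69+0-34=35
Step 7: prey: 0+0-0=0; pred: 35+0-17=18
Step 8: prey: 0+0-0=0; pred: 18+0-9=9
Step 9: prey: 0+0-0=0; pred: 9+0-4=5
Step 10: prey: 0+0-0=0; pred: 5+0-2=3
Step 11: prey: 0+0-0=0; pred: 3+0-1=2
Step 12: prey: 0+0-0=0; pred: 2+0-1=1
Max prey = 78 at step 2

Answer: 78 2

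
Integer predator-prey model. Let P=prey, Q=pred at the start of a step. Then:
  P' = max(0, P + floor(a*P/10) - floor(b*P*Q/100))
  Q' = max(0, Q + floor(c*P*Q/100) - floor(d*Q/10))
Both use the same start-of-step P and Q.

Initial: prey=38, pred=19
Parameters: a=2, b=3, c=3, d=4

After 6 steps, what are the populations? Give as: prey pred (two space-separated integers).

Answer: 0 8

Derivation:
Step 1: prey: 38+7-21=24; pred: 19+21-7=33
Step 2: prey: 24+4-23=5; pred: 33+23-13=43
Step 3: prey: 5+1-6=0; pred: 43+6-17=32
Step 4: prey: 0+0-0=0; pred: 32+0-12=20
Step 5: prey: 0+0-0=0; pred: 20+0-8=12
Step 6: prey: 0+0-0=0; pred: 12+0-4=8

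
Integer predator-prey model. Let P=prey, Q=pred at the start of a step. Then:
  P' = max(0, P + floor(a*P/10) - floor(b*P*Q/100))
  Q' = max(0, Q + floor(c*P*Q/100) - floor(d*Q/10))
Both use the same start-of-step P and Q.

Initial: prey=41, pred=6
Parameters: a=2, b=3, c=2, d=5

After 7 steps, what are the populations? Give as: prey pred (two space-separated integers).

Step 1: prey: 41+8-7=42; pred: 6+4-3=7
Step 2: prey: 42+8-8=42; pred: 7+5-3=9
Step 3: prey: 42+8-11=39; pred: 9+7-4=12
Step 4: prey: 39+7-14=32; pred: 12+9-6=15
Step 5: prey: 32+6-14=24; pred: 15+9-7=17
Step 6: prey: 24+4-12=16; pred: 17+8-8=17
Step 7: prey: 16+3-8=11; pred: 17+5-8=14

Answer: 11 14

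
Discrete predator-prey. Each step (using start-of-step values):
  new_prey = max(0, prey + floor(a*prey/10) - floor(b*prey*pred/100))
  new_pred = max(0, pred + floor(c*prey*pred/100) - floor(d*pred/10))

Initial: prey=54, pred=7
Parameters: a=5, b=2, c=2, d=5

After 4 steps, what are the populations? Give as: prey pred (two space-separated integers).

Step 1: prey: 54+27-7=74; pred: 7+7-3=11
Step 2: prey: 74+37-16=95; pred: 11+16-5=22
Step 3: prey: 95+47-41=101; pred: 22+41-11=52
Step 4: prey: 101+50-105=46; pred: 52+105-26=131

Answer: 46 131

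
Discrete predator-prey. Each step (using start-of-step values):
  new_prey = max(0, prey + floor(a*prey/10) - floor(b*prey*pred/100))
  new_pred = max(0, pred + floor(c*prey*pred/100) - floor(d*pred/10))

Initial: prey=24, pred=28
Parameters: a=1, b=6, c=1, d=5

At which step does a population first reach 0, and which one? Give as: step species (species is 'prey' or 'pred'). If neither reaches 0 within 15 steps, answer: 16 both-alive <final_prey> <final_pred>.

Step 1: prey: 24+2-40=0; pred: 28+6-14=20
First extinction: prey at step 1

Answer: 1 prey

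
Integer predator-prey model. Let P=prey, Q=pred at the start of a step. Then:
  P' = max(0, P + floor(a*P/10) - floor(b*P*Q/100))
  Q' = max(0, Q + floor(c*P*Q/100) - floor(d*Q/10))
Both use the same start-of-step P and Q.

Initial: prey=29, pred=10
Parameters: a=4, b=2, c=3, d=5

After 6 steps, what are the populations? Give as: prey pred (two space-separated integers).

Step 1: prey: 29+11-5=35; pred: 10+8-5=13
Step 2: prey: 35+14-9=40; pred: 13+13-6=20
Step 3: prey: 40+16-16=40; pred: 20+24-10=34
Step 4: prey: 40+16-27=29; pred: 34+40-17=57
Step 5: prey: 29+11-33=7; pred: 57+49-28=78
Step 6: prey: 7+2-10=0; pred: 78+16-39=55

Answer: 0 55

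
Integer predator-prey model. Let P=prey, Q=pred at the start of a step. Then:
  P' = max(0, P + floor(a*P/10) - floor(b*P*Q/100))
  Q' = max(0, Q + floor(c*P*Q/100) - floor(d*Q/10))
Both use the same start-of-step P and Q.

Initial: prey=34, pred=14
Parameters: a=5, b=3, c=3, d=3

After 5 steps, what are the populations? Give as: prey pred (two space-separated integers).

Step 1: prey: 34+17-14=37; pred: 14+14-4=24
Step 2: prey: 37+18-26=29; pred: 24+26-7=43
Step 3: prey: 29+14-37=6; pred: 43+37-12=68
Step 4: prey: 6+3-12=0; pred: 68+12-20=60
Step 5: prey: 0+0-0=0; pred: 60+0-18=42

Answer: 0 42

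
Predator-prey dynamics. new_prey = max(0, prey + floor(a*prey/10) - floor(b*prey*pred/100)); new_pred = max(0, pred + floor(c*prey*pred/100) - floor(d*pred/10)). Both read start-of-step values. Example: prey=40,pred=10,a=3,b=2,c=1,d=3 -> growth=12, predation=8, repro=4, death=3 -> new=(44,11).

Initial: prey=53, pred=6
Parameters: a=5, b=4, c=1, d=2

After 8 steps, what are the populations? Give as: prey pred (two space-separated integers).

Step 1: prey: 53+26-12=67; pred: 6+3-1=8
Step 2: prey: 67+33-21=79; pred: 8+5-1=12
Step 3: prey: 79+39-37=81; pred: 12+9-2=19
Step 4: prey: 81+40-61=60; pred: 19+15-3=31
Step 5: prey: 60+30-74=16; pred: 31+18-6=43
Step 6: prey: 16+8-27=0; pred: 43+6-8=41
Step 7: prey: 0+0-0=0; pred: 41+0-8=33
Step 8: prey: 0+0-0=0; pred: 33+0-6=27

Answer: 0 27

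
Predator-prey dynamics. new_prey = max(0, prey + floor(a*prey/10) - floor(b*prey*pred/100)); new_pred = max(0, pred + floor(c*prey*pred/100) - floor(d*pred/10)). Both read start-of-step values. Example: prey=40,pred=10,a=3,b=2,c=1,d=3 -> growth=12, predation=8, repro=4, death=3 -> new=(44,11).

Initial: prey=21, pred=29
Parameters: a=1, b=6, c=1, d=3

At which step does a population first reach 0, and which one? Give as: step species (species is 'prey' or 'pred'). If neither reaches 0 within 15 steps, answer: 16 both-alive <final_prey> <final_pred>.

Answer: 1 prey

Derivation:
Step 1: prey: 21+2-36=0; pred: 29+6-8=27
First extinction: prey at step 1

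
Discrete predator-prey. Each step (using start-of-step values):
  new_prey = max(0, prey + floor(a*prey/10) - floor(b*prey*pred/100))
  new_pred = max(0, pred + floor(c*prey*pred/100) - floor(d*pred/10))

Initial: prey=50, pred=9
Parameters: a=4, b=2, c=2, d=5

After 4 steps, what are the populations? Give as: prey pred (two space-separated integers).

Step 1: prey: 50+20-9=61; pred: 9+9-4=14
Step 2: prey: 61+24-17=68; pred: 14+17-7=24
Step 3: prey: 68+27-32=63; pred: 24+32-12=44
Step 4: prey: 63+25-55=33; pred: 44+55-22=77

Answer: 33 77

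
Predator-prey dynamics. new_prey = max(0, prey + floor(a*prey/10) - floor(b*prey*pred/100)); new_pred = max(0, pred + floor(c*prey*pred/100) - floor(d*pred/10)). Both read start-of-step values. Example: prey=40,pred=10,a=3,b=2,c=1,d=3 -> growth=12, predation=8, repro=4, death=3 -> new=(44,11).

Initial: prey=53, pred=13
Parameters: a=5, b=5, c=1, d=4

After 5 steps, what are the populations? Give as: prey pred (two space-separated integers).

Answer: 20 10

Derivation:
Step 1: prey: 53+26-34=45; pred: 13+6-5=14
Step 2: prey: 45+22-31=36; pred: 14+6-5=15
Step 3: prey: 36+18-27=27; pred: 15+5-6=14
Step 4: prey: 27+13-18=22; pred: 14+3-5=12
Step 5: prey: 22+11-13=20; pred: 12+2-4=10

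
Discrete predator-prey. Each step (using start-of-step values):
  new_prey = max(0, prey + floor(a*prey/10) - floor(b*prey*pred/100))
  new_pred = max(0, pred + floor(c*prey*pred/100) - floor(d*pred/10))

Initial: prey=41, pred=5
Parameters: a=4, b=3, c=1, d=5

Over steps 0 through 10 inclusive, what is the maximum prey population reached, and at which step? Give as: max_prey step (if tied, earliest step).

Answer: 128 6

Derivation:
Step 1: prey: 41+16-6=51; pred: 5+2-2=5
Step 2: prey: 51+20-7=64; pred: 5+2-2=5
Step 3: prey: 64+25-9=80; pred: 5+3-2=6
Step 4: prey: 80+32-14=98; pred: 6+4-3=7
Step 5: prey: 98+39-20=117; pred: 7+6-3=10
Step 6: prey: 117+46-35=128; pred: 10+11-5=16
Step 7: prey: 128+51-61=118; pred: 16+20-8=28
Step 8: prey: 118+47-99=66; pred: 28+33-14=47
Step 9: prey: 66+26-93=0; pred: 47+31-23=55
Step 10: prey: 0+0-0=0; pred: 55+0-27=28
Max prey = 128 at step 6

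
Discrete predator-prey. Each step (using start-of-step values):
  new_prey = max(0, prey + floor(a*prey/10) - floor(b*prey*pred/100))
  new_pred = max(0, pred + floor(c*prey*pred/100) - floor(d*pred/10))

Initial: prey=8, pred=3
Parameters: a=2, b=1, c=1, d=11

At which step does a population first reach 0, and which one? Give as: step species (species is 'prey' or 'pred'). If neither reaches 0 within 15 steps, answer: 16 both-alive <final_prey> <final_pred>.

Answer: 1 pred

Derivation:
Step 1: prey: 8+1-0=9; pred: 3+0-3=0
First extinction: pred at step 1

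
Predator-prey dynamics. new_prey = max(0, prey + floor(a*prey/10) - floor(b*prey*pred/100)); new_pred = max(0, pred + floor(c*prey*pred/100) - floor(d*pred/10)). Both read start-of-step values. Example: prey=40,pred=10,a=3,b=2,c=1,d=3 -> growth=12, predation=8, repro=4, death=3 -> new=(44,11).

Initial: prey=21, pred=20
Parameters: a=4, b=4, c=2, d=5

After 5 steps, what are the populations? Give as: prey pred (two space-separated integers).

Step 1: prey: 21+8-16=13; pred: 20+8-10=18
Step 2: prey: 13+5-9=9; pred: 18+4-9=13
Step 3: prey: 9+3-4=8; pred: 13+2-6=9
Step 4: prey: 8+3-2=9; pred: 9+1-4=6
Step 5: prey: 9+3-2=10; pred: 6+1-3=4

Answer: 10 4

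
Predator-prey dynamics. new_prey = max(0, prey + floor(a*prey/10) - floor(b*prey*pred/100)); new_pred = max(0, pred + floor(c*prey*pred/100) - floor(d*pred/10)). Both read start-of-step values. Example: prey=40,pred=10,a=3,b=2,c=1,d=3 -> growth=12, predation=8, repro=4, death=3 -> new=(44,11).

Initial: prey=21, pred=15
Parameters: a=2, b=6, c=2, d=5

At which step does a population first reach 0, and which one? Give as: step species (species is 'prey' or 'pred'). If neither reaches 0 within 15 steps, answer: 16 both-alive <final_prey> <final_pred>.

Answer: 16 both-alive 2 1

Derivation:
Step 1: prey: 21+4-18=7; pred: 15+6-7=14
Step 2: prey: 7+1-5=3; pred: 14+1-7=8
Step 3: prey: 3+0-1=2; pred: 8+0-4=4
Step 4: prey: 2+0-0=2; pred: 4+0-2=2
Step 5: prey: 2+0-0=2; pred: 2+0-1=1
Step 6: prey: 2+0-0=2; pred: 1+0-0=1
Steps 7-15: state stable at prey=2, pred=1 (no change)
No extinction within 15 steps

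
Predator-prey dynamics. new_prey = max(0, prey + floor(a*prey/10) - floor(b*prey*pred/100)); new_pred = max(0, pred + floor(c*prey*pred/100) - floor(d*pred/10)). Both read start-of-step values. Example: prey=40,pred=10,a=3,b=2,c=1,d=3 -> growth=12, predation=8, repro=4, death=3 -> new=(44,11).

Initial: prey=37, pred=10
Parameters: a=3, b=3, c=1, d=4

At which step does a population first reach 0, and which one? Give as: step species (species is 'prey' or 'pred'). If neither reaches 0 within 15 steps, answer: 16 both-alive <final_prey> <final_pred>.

Step 1: prey: 37+11-11=37; pred: 10+3-4=9
Step 2: prey: 37+11-9=39; pred: 9+3-3=9
Step 3: prey: 39+11-10=40; pred: 9+3-3=9
Step 4: prey: 40+12-10=42; pred: 9+3-3=9
Step 5: prey: 42+12-11=43; pred: 9+3-3=9
Step 6: prey: 43+12-11=44; pred: 9+3-3=9
Step 7: prey: 44+13-11=46; pred: 9+3-3=9
Step 8: prey: 46+13-12=47; pred: 9+4-3=10
Step 9: prey: 47+14-14=47; pred: 10+4-4=10
Steps 10-15: state stable at prey=47, pred=10 (no change)
No extinction within 15 steps

Answer: 16 both-alive 47 10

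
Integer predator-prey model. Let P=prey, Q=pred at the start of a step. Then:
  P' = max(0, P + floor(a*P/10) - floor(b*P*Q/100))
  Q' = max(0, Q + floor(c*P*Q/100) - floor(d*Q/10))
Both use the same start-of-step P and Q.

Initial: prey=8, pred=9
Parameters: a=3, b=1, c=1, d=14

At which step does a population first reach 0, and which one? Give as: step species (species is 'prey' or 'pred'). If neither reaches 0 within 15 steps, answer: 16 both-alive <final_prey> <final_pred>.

Step 1: prey: 8+2-0=10; pred: 9+0-12=0
First extinction: pred at step 1

Answer: 1 pred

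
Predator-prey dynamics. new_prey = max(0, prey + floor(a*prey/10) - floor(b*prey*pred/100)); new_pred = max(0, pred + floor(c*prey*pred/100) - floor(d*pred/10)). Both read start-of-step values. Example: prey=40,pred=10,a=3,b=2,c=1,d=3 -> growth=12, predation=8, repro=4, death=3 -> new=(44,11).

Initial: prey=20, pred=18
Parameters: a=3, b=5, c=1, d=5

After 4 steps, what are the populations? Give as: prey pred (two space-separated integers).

Step 1: prey: 20+6-18=8; pred: 18+3-9=12
Step 2: prey: 8+2-4=6; pred: 12+0-6=6
Step 3: prey: 6+1-1=6; pred: 6+0-3=3
Step 4: prey: 6+1-0=7; pred: 3+0-1=2

Answer: 7 2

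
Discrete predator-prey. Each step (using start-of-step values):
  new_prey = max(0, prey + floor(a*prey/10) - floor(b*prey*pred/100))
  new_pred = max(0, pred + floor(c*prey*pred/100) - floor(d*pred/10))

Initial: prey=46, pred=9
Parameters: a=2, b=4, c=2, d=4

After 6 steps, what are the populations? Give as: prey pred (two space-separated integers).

Answer: 2 8

Derivation:
Step 1: prey: 46+9-16=39; pred: 9+8-3=14
Step 2: prey: 39+7-21=25; pred: 14+10-5=19
Step 3: prey: 25+5-19=11; pred: 19+9-7=21
Step 4: prey: 11+2-9=4; pred: 21+4-8=17
Step 5: prey: 4+0-2=2; pred: 17+1-6=12
Step 6: prey: 2+0-0=2; pred: 12+0-4=8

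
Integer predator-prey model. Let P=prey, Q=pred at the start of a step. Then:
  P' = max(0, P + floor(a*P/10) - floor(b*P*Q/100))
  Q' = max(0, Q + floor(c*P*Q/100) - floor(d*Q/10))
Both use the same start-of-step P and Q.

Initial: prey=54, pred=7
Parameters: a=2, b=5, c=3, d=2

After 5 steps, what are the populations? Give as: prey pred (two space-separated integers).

Answer: 0 31

Derivation:
Step 1: prey: 54+10-18=46; pred: 7+11-1=17
Step 2: prey: 46+9-39=16; pred: 17+23-3=37
Step 3: prey: 16+3-29=0; pred: 37+17-7=47
Step 4: prey: 0+0-0=0; pred: 47+0-9=38
Step 5: prey: 0+0-0=0; pred: 38+0-7=31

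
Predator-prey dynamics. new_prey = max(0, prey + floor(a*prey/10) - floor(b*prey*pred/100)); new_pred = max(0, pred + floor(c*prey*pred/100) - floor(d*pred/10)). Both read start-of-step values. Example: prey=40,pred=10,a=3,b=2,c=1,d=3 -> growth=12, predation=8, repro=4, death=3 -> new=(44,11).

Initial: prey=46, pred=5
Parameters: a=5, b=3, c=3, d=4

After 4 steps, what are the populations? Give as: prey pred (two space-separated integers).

Answer: 0 165

Derivation:
Step 1: prey: 46+23-6=63; pred: 5+6-2=9
Step 2: prey: 63+31-17=77; pred: 9+17-3=23
Step 3: prey: 77+38-53=62; pred: 23+53-9=67
Step 4: prey: 62+31-124=0; pred: 67+124-26=165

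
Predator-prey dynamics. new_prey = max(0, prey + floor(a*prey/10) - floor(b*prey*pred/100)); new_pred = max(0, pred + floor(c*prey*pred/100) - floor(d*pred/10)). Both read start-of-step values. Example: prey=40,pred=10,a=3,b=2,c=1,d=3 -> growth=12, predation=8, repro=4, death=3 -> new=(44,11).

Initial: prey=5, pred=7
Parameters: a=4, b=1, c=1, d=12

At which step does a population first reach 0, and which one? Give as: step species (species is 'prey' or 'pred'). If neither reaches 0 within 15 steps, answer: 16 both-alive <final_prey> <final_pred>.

Step 1: prey: 5+2-0=7; pred: 7+0-8=0
First extinction: pred at step 1

Answer: 1 pred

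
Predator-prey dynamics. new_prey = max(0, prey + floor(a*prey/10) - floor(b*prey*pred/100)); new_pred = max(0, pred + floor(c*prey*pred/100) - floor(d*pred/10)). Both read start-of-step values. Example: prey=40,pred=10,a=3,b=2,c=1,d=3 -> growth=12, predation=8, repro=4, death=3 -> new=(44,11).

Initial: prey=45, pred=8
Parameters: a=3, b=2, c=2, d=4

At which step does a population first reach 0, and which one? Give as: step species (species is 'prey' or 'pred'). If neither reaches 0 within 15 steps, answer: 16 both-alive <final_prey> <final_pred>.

Step 1: prey: 45+13-7=51; pred: 8+7-3=12
Step 2: prey: 51+15-12=54; pred: 12+12-4=20
Step 3: prey: 54+16-21=49; pred: 20+21-8=33
Step 4: prey: 49+14-32=31; pred: 33+32-13=52
Step 5: prey: 31+9-32=8; pred: 52+32-20=64
Step 6: prey: 8+2-10=0; pred: 64+10-25=49
First extinction: prey at step 6

Answer: 6 prey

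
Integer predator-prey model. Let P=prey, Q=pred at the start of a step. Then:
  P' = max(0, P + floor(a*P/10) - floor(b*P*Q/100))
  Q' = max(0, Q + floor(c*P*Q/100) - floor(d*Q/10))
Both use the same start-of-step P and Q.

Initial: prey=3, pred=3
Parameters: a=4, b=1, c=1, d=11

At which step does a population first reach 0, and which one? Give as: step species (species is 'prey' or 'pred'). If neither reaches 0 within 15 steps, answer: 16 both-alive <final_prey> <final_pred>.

Step 1: prey: 3+1-0=4; pred: 3+0-3=0
First extinction: pred at step 1

Answer: 1 pred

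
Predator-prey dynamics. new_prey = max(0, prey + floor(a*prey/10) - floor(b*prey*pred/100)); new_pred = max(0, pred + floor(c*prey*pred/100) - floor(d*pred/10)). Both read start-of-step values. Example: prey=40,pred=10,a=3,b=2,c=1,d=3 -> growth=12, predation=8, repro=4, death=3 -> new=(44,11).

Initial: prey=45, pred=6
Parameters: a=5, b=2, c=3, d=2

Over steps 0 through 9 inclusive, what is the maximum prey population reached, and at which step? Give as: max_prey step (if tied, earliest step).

Answer: 77 2

Derivation:
Step 1: prey: 45+22-5=62; pred: 6+8-1=13
Step 2: prey: 62+31-16=77; pred: 13+24-2=35
Step 3: prey: 77+38-53=62; pred: 35+80-7=108
Step 4: prey: 62+31-133=0; pred: 108+200-21=287
Step 5: prey: 0+0-0=0; pred: 287+0-57=230
Step 6: prey: 0+0-0=0; pred: 230+0-46=184
Step 7: prey: 0+0-0=0; pred: 184+0-36=148
Step 8: prey: 0+0-0=0; pred: 148+0-29=119
Step 9: prey: 0+0-0=0; pred: 119+0-23=96
Max prey = 77 at step 2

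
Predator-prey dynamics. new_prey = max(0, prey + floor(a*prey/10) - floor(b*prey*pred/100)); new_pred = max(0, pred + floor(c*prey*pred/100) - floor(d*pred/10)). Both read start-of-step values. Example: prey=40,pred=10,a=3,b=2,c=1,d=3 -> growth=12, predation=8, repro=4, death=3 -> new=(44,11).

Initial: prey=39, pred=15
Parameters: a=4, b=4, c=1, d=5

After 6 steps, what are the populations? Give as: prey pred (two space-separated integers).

Step 1: prey: 39+15-23=31; pred: 15+5-7=13
Step 2: prey: 31+12-16=27; pred: 13+4-6=11
Step 3: prey: 27+10-11=26; pred: 11+2-5=8
Step 4: prey: 26+10-8=28; pred: 8+2-4=6
Step 5: prey: 28+11-6=33; pred: 6+1-3=4
Step 6: prey: 33+13-5=41; pred: 4+1-2=3

Answer: 41 3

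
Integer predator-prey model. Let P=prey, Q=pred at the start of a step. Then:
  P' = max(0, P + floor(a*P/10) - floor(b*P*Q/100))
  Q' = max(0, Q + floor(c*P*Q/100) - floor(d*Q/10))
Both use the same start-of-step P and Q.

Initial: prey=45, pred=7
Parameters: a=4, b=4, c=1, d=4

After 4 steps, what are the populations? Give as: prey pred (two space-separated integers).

Step 1: prey: 45+18-12=51; pred: 7+3-2=8
Step 2: prey: 51+20-16=55; pred: 8+4-3=9
Step 3: prey: 55+22-19=58; pred: 9+4-3=10
Step 4: prey: 58+23-23=58; pred: 10+5-4=11

Answer: 58 11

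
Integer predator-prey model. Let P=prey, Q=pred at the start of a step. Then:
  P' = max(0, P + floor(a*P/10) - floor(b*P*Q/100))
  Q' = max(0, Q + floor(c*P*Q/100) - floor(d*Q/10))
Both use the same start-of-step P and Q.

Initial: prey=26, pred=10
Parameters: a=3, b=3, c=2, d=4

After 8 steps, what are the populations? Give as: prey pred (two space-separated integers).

Step 1: prey: 26+7-7=26; pred: 10+5-4=11
Step 2: prey: 26+7-8=25; pred: 11+5-4=12
Step 3: prey: 25+7-9=23; pred: 12+6-4=14
Step 4: prey: 23+6-9=20; pred: 14+6-5=15
Step 5: prey: 20+6-9=17; pred: 15+6-6=15
Step 6: prey: 17+5-7=15; pred: 15+5-6=14
Step 7: prey: 15+4-6=13; pred: 14+4-5=13
Step 8: prey: 13+3-5=11; pred: 13+3-5=11

Answer: 11 11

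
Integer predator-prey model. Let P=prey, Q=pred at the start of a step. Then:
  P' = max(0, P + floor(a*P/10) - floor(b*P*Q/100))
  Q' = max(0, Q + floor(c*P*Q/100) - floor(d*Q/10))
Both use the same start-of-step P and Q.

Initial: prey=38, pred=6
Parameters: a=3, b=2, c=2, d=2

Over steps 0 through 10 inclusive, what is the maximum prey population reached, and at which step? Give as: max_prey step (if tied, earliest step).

Step 1: prey: 38+11-4=45; pred: 6+4-1=9
Step 2: prey: 45+13-8=50; pred: 9+8-1=16
Step 3: prey: 50+15-16=49; pred: 16+16-3=29
Step 4: prey: 49+14-28=35; pred: 29+28-5=52
Step 5: prey: 35+10-36=9; pred: 52+36-10=78
Step 6: prey: 9+2-14=0; pred: 78+14-15=77
Step 7: prey: 0+0-0=0; pred: 77+0-15=62
Step 8: prey: 0+0-0=0; pred: 62+0-12=50
Step 9: prey: 0+0-0=0; pred: 50+0-10=40
Step 10: prey: 0+0-0=0; pred: 40+0-8=32
Max prey = 50 at step 2

Answer: 50 2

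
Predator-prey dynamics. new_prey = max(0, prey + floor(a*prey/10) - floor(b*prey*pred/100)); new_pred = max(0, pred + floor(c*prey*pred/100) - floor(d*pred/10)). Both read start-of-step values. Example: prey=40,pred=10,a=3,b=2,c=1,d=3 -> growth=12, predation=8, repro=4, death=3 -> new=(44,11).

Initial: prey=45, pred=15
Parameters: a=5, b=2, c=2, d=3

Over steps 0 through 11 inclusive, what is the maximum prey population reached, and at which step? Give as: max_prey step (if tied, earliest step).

Step 1: prey: 45+22-13=54; pred: 15+13-4=24
Step 2: prey: 54+27-25=56; pred: 24+25-7=42
Step 3: prey: 56+28-47=37; pred: 42+47-12=77
Step 4: prey: 37+18-56=0; pred: 77+56-23=110
Step 5: prey: 0+0-0=0; pred: 110+0-33=77
Step 6: prey: 0+0-0=0; pred: 77+0-23=54
Step 7: prey: 0+0-0=0; pred: 54+0-16=38
Step 8: prey: 0+0-0=0; pred: 38+0-11=27
Step 9: prey: 0+0-0=0; pred: 27+0-8=19
Step 10: prey: 0+0-0=0; pred: 19+0-5=14
Step 11: prey: 0+0-0=0; pred: 14+0-4=10
Max prey = 56 at step 2

Answer: 56 2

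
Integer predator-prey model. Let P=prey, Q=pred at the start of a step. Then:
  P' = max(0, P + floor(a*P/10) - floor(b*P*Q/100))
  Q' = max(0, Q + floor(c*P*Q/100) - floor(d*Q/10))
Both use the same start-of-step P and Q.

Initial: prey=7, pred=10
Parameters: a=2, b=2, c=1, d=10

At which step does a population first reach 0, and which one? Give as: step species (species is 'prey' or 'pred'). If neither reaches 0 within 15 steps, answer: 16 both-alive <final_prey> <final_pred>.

Answer: 1 pred

Derivation:
Step 1: prey: 7+1-1=7; pred: 10+0-10=0
First extinction: pred at step 1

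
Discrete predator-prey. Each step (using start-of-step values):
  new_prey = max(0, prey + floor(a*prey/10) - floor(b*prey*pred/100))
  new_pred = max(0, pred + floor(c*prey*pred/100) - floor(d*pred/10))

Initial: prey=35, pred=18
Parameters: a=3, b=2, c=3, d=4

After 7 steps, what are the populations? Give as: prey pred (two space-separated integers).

Answer: 0 12

Derivation:
Step 1: prey: 35+10-12=33; pred: 18+18-7=29
Step 2: prey: 33+9-19=23; pred: 29+28-11=46
Step 3: prey: 23+6-21=8; pred: 46+31-18=59
Step 4: prey: 8+2-9=1; pred: 59+14-23=50
Step 5: prey: 1+0-1=0; pred: 50+1-20=31
Step 6: prey: 0+0-0=0; pred: 31+0-12=19
Step 7: prey: 0+0-0=0; pred: 19+0-7=12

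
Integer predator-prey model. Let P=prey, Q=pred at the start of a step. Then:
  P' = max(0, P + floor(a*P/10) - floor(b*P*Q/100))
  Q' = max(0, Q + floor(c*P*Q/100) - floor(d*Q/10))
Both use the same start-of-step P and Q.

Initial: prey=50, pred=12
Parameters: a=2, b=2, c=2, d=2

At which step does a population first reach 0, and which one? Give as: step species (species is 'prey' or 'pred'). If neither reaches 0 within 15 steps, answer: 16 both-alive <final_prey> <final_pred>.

Step 1: prey: 50+10-12=48; pred: 12+12-2=22
Step 2: prey: 48+9-21=36; pred: 22+21-4=39
Step 3: prey: 36+7-28=15; pred: 39+28-7=60
Step 4: prey: 15+3-18=0; pred: 60+18-12=66
First extinction: prey at step 4

Answer: 4 prey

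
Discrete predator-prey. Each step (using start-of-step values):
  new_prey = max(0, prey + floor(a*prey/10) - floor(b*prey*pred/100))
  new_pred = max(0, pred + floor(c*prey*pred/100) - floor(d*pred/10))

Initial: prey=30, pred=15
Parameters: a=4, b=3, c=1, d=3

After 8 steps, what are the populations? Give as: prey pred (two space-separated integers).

Step 1: prey: 30+12-13=29; pred: 15+4-4=15
Step 2: prey: 29+11-13=27; pred: 15+4-4=15
Step 3: prey: 27+10-12=25; pred: 15+4-4=15
Step 4: prey: 25+10-11=24; pred: 15+3-4=14
Step 5: prey: 24+9-10=23; pred: 14+3-4=13
Step 6: prey: 23+9-8=24; pred: 13+2-3=12
Step 7: prey: 24+9-8=25; pred: 12+2-3=11
Step 8: prey: 25+10-8=27; pred: 11+2-3=10

Answer: 27 10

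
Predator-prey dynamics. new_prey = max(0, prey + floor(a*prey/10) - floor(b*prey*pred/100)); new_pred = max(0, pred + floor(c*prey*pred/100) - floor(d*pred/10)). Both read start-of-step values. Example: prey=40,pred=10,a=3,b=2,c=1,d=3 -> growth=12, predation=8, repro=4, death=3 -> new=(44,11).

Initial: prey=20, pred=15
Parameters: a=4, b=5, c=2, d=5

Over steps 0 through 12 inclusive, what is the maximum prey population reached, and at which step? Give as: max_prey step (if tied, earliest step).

Step 1: prey: 20+8-15=13; pred: 15+6-7=14
Step 2: prey: 13+5-9=9; pred: 14+3-7=10
Step 3: prey: 9+3-4=8; pred: 10+1-5=6
Step 4: prey: 8+3-2=9; pred: 6+0-3=3
Step 5: prey: 9+3-1=11; pred: 3+0-1=2
Step 6: prey: 11+4-1=14; pred: 2+0-1=1
Step 7: prey: 14+5-0=19; pred: 1+0-0=1
Step 8: prey: 19+7-0=26; pred: 1+0-0=1
Step 9: prey: 26+10-1=35; pred: 1+0-0=1
Step 10: prey: 35+14-1=48; pred: 1+0-0=1
Step 11: prey: 48+19-2=65; pred: 1+0-0=1
Step 12: prey: 65+26-3=88; pred: 1+1-0=2
Max prey = 88 at step 12

Answer: 88 12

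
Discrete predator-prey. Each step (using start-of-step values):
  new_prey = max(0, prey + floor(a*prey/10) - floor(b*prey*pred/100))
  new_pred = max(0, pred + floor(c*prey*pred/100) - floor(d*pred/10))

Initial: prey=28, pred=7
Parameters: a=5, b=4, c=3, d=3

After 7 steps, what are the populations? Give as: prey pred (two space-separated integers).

Step 1: prey: 28+14-7=35; pred: 7+5-2=10
Step 2: prey: 35+17-14=38; pred: 10+10-3=17
Step 3: prey: 38+19-25=32; pred: 17+19-5=31
Step 4: prey: 32+16-39=9; pred: 31+29-9=51
Step 5: prey: 9+4-18=0; pred: 51+13-15=49
Step 6: prey: 0+0-0=0; pred: 49+0-14=35
Step 7: prey: 0+0-0=0; pred: 35+0-10=25

Answer: 0 25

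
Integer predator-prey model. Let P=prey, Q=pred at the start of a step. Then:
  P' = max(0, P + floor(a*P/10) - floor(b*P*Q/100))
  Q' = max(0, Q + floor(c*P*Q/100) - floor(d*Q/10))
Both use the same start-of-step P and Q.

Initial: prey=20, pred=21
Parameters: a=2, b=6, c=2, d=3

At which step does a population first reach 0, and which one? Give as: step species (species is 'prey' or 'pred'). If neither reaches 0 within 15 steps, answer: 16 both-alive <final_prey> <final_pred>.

Answer: 1 prey

Derivation:
Step 1: prey: 20+4-25=0; pred: 21+8-6=23
First extinction: prey at step 1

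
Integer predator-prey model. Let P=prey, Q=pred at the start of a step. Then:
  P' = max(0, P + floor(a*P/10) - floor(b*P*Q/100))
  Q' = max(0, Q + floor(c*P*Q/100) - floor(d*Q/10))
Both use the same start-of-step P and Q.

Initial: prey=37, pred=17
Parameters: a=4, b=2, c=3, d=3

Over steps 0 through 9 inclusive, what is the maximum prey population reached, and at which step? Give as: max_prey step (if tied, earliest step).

Answer: 39 1

Derivation:
Step 1: prey: 37+14-12=39; pred: 17+18-5=30
Step 2: prey: 39+15-23=31; pred: 30+35-9=56
Step 3: prey: 31+12-34=9; pred: 56+52-16=92
Step 4: prey: 9+3-16=0; pred: 92+24-27=89
Step 5: prey: 0+0-0=0; pred: 89+0-26=63
Step 6: prey: 0+0-0=0; pred: 63+0-18=45
Step 7: prey: 0+0-0=0; pred: 45+0-13=32
Step 8: prey: 0+0-0=0; pred: 32+0-9=23
Step 9: prey: 0+0-0=0; pred: 23+0-6=17
Max prey = 39 at step 1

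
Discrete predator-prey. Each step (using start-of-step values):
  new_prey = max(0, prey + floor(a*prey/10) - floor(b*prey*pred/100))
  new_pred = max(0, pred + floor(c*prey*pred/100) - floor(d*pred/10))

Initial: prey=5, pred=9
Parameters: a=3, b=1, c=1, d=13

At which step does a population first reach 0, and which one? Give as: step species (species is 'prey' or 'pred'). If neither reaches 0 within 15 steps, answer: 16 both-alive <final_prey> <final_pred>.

Step 1: prey: 5+1-0=6; pred: 9+0-11=0
First extinction: pred at step 1

Answer: 1 pred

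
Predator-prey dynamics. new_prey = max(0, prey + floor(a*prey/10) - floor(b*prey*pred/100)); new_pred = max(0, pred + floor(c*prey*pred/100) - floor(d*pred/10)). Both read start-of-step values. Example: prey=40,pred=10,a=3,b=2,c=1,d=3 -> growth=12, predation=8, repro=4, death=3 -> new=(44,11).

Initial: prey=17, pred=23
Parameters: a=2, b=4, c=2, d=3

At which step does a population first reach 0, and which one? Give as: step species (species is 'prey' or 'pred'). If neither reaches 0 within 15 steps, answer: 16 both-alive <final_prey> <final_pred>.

Step 1: prey: 17+3-15=5; pred: 23+7-6=24
Step 2: prey: 5+1-4=2; pred: 24+2-7=19
Step 3: prey: 2+0-1=1; pred: 19+0-5=14
Step 4: prey: 1+0-0=1; pred: 14+0-4=10
Step 5: prey: 1+0-0=1; pred: 10+0-3=7
Step 6: prey: 1+0-0=1; pred: 7+0-2=5
Step 7: prey: 1+0-0=1; pred: 5+0-1=4
Step 8: prey: 1+0-0=1; pred: 4+0-1=3
Step 9: prey: 1+0-0=1; pred: 3+0-0=3
Steps 10-15: state stable at prey=1, pred=3 (no change)
No extinction within 15 steps

Answer: 16 both-alive 1 3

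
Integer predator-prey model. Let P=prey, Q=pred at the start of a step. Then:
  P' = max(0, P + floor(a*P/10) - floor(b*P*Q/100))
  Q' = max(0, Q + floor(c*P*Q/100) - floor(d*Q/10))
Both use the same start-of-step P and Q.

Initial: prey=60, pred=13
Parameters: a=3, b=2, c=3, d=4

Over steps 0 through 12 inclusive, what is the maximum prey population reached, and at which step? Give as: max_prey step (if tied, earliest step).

Step 1: prey: 60+18-15=63; pred: 13+23-5=31
Step 2: prey: 63+18-39=42; pred: 31+58-12=77
Step 3: prey: 42+12-64=0; pred: 77+97-30=144
Step 4: prey: 0+0-0=0; pred: 144+0-57=87
Step 5: prey: 0+0-0=0; pred: 87+0-34=53
Step 6: prey: 0+0-0=0; pred: 53+0-21=32
Step 7: prey: 0+0-0=0; pred: 32+0-12=20
Step 8: prey: 0+0-0=0; pred: 20+0-8=12
Step 9: prey: 0+0-0=0; pred: 12+0-4=8
Step 10: prey: 0+0-0=0; pred: 8+0-3=5
Step 11: prey: 0+0-0=0; pred: 5+0-2=3
Step 12: prey: 0+0-0=0; pred: 3+0-1=2
Max prey = 63 at step 1

Answer: 63 1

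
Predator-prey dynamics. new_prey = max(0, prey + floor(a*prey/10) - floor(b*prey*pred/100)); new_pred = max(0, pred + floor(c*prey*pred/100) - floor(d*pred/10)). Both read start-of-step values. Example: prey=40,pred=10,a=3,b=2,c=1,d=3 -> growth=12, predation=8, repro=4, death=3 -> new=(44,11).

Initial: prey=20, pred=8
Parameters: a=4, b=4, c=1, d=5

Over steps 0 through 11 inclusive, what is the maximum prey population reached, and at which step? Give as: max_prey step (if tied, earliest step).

Step 1: prey: 20+8-6=22; pred: 8+1-4=5
Step 2: prey: 22+8-4=26; pred: 5+1-2=4
Step 3: prey: 26+10-4=32; pred: 4+1-2=3
Step 4: prey: 32+12-3=41; pred: 3+0-1=2
Step 5: prey: 41+16-3=54; pred: 2+0-1=1
Step 6: prey: 54+21-2=73; pred: 1+0-0=1
Step 7: prey: 73+29-2=100; pred: 1+0-0=1
Step 8: prey: 100+40-4=136; pred: 1+1-0=2
Step 9: prey: 136+54-10=180; pred: 2+2-1=3
Step 10: prey: 180+72-21=231; pred: 3+5-1=7
Step 11: prey: 231+92-64=259; pred: 7+16-3=20
Max prey = 259 at step 11

Answer: 259 11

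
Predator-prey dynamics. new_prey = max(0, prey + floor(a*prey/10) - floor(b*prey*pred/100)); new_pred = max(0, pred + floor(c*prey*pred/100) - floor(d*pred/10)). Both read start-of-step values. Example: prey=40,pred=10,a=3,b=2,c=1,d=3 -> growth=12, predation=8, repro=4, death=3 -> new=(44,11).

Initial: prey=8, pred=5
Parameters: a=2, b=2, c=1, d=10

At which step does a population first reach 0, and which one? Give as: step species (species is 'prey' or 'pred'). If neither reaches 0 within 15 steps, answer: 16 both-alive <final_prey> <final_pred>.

Answer: 1 pred

Derivation:
Step 1: prey: 8+1-0=9; pred: 5+0-5=0
First extinction: pred at step 1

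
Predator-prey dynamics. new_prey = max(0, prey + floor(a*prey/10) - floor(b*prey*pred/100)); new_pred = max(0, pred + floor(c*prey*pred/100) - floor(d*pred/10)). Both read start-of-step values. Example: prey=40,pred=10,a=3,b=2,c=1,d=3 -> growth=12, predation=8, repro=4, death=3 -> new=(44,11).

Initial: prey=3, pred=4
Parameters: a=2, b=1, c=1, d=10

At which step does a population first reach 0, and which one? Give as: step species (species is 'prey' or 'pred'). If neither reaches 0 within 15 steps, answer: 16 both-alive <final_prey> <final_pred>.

Answer: 1 pred

Derivation:
Step 1: prey: 3+0-0=3; pred: 4+0-4=0
First extinction: pred at step 1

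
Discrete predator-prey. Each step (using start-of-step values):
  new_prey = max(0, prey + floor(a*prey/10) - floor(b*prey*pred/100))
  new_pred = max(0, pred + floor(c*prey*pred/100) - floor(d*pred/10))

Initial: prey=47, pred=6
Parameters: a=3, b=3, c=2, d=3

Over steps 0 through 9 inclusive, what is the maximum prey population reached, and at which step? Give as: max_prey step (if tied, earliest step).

Answer: 53 1

Derivation:
Step 1: prey: 47+14-8=53; pred: 6+5-1=10
Step 2: prey: 53+15-15=53; pred: 10+10-3=17
Step 3: prey: 53+15-27=41; pred: 17+18-5=30
Step 4: prey: 41+12-36=17; pred: 30+24-9=45
Step 5: prey: 17+5-22=0; pred: 45+15-13=47
Step 6: prey: 0+0-0=0; pred: 47+0-14=33
Step 7: prey: 0+0-0=0; pred: 33+0-9=24
Step 8: prey: 0+0-0=0; pred: 24+0-7=17
Step 9: prey: 0+0-0=0; pred: 17+0-5=12
Max prey = 53 at step 1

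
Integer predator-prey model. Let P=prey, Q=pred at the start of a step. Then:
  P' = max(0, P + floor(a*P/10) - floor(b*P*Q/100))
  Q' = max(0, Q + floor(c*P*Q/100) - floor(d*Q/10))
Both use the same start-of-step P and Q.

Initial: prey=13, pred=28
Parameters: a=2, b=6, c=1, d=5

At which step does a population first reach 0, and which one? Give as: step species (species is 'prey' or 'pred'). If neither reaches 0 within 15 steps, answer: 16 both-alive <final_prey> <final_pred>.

Answer: 1 prey

Derivation:
Step 1: prey: 13+2-21=0; pred: 28+3-14=17
First extinction: prey at step 1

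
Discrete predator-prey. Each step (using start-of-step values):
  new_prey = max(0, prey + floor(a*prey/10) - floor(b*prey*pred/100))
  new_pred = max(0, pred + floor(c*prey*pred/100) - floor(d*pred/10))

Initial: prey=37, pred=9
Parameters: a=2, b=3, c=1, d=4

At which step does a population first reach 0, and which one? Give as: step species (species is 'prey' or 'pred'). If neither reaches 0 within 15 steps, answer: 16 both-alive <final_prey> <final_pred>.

Step 1: prey: 37+7-9=35; pred: 9+3-3=9
Step 2: prey: 35+7-9=33; pred: 9+3-3=9
Step 3: prey: 33+6-8=31; pred: 9+2-3=8
Step 4: prey: 31+6-7=30; pred: 8+2-3=7
Step 5: prey: 30+6-6=30; pred: 7+2-2=7
Steps 6-15: state stable at prey=30, pred=7 (no change)
No extinction within 15 steps

Answer: 16 both-alive 30 7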